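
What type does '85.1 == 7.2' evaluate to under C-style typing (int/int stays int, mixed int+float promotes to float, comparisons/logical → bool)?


Operand types: float == float
Rule: comparison yields bool
Result type: bool


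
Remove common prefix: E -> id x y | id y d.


Common prefix: 'id'
Factored: E -> id E', E' -> x y | y d


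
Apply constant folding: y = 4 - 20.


4 - 20 = -16 at compile time
Optimized: y = -16


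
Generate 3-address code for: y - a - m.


Break into single-operator statements:
t1 = y - a
t2 = t1 - m


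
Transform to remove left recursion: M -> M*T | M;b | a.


Left-recursive alternatives: M*T, M;b; non-recursive: a
Introduce M': M -> aM', M' -> *TM' | ;bM' | ε


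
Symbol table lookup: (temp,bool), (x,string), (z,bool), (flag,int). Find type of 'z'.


Lookup 'z' → type bool


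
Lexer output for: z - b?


Scan left to right, longest-match per lexeme
Tokens: ID(z), OP(-), ID(b)


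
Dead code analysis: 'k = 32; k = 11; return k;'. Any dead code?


first assignment to k is overwritten before any read
Dead: 'k = 32'


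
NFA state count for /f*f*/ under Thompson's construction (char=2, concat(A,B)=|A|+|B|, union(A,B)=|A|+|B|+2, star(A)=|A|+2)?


Syntax tree has 2 char leaf(s), 0 union(s), 2 star(s)
chars contribute 2×2 = 4; each union adds +2; each star adds +2
Total: 4 + 0 + 4 = 8 states


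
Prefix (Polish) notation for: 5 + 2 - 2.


left-to-right (same/higher precedence on left): tree is (- (+ 5 2) 2)
Prefix: - + 5 2 2


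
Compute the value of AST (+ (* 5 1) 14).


Evaluate inner: (* 5 1) = 5
Evaluate root: (+ 5 14) = 19
Result: 19


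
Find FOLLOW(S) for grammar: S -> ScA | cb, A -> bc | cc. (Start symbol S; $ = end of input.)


$ ∈ FOLLOW(S). For each A -> αBβ: add FIRST(β)\{ε} to FOLLOW(B); if β nullable, add FOLLOW(A).
FOLLOW(S) = {$, c}


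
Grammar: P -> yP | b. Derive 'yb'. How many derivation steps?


Derivation: P => yP => yb
Steps: 2


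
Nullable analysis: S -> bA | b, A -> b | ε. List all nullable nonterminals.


A nonterminal is nullable iff some alternative derives ε (directly, or every symbol in it is nullable)
Nullable: {A}


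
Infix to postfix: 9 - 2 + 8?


Left to right (same or higher precedence on left)
Postfix: 9 2 - 8 +


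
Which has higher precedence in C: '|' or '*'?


'*' is multiplicative (level 10); '|' is bitwise OR (level 3)
Higher level binds tighter
'*' has higher precedence than '|'


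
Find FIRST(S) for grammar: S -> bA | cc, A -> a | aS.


Per alternative of S: FIRST(bA) = {b}; FIRST(cc) = {c}
FIRST(S) = {b, c}


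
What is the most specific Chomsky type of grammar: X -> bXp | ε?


Single nonterminal LHS, but b^n p^n is not regular
Classification: Type 2 (Context-Free)


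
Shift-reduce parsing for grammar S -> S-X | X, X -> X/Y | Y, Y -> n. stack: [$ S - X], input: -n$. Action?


handle 'S-X' on top; lookahead ∈ FOLLOW(S) = {-, $}
Action: reduce (S -> S-X)


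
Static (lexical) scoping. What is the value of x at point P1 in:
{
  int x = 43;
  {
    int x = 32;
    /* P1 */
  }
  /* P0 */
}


x declared in the same block as P1
x = 32


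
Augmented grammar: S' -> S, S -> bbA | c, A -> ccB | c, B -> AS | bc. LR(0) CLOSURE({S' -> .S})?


Start: S' -> .S
For each item with dot before a nonterminal B, add B -> .γ for every B-production
Closure: [S' -> .S, S -> .bbA, S -> .c]


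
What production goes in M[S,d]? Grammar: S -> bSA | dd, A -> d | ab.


For [S, d]: 'd' ∈ FIRST(dd)
Entry: S -> dd


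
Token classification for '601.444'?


Pattern: digits with a decimal point
Type: FLOAT_LITERAL


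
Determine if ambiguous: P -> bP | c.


right-linear, alternatives start with distinct terminals 'b' vs 'c': unique leftmost derivation
Unambiguous


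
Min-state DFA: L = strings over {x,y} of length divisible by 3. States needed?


Track length mod 3: states 0..2, accept at 0
Minimal DFA: 3 states


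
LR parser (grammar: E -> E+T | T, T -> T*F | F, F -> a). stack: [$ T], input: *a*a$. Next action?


shift '*' to continue T -> T*F
Action: shift


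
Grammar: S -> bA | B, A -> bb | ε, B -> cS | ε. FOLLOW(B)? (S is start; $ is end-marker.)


$ ∈ FOLLOW(S). For each A -> αBβ: add FIRST(β)\{ε} to FOLLOW(B); if β nullable, add FOLLOW(A).
FOLLOW(B) = {$}


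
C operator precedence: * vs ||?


'*' is multiplicative (level 10); '||' is logical OR (level 1)
Higher level binds tighter
'*' has higher precedence than '||'


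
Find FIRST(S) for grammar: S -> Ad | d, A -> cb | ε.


Per alternative of S: FIRST(Ad) = {c, d}; FIRST(d) = {d}
FIRST(S) = {c, d}


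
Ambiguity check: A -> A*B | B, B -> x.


precedence layered via separate nonterminal B: deterministic
Unambiguous


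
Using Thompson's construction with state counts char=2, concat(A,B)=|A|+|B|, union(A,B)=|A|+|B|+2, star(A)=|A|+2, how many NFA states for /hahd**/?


Syntax tree has 4 char leaf(s), 0 union(s), 2 star(s)
chars contribute 4×2 = 8; each union adds +2; each star adds +2
Total: 8 + 0 + 4 = 12 states


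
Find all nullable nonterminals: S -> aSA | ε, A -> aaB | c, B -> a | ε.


A nonterminal is nullable iff some alternative derives ε (directly, or every symbol in it is nullable)
Nullable: {B, S}


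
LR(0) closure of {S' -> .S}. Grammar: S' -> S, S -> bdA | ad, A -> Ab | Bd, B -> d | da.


Start: S' -> .S
For each item with dot before a nonterminal B, add B -> .γ for every B-production
Closure: [S' -> .S, S -> .bdA, S -> .ad]


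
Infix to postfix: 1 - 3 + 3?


Left to right (same or higher precedence on left)
Postfix: 1 3 - 3 +


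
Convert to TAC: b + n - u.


Break into single-operator statements:
t1 = b + n
t2 = t1 - u


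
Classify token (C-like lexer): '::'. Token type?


Pattern: operator symbol
Type: OPERATOR


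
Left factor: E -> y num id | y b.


Common prefix: 'y'
Factored: E -> y E', E' -> num id | b


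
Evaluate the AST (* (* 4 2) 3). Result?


Evaluate inner: (* 4 2) = 8
Evaluate root: (* 8 3) = 24
Result: 24


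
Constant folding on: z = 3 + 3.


3 + 3 = 6 at compile time
Optimized: z = 6


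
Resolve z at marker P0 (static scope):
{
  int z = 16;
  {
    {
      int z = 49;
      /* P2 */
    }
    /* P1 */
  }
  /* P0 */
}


z declared in the same block as P0
z = 16


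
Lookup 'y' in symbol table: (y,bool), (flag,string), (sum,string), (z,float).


Lookup 'y' → type bool


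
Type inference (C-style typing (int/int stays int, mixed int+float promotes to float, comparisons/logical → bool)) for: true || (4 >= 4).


Operand types: bool || bool
Rule: logical operators take bool operands and yield bool
Result type: bool


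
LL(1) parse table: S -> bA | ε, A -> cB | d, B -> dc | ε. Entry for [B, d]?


For [B, d]: 'd' ∈ FIRST(dc)
Entry: B -> dc


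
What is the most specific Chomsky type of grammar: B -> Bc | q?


Left-linear: every RHS is a terminal or one nonterminal followed by a terminal
Classification: Type 3 (Regular)


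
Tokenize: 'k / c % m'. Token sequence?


Scan left to right, longest-match per lexeme
Tokens: ID(k), OP(/), ID(c), OP(%), ID(m)


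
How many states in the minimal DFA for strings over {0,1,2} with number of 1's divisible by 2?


Track (count of 1) mod 2: states 0..1, accept at 0
Minimal DFA: 2 states


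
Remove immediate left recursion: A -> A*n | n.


Left-recursive alternatives: A*n; non-recursive: n
Introduce A': A -> nA', A' -> *nA' | ε


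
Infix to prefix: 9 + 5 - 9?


left-to-right (same/higher precedence on left): tree is (- (+ 9 5) 9)
Prefix: - + 9 5 9


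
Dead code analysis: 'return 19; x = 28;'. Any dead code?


statement follows a return and is unreachable
Dead: 'x = 28'


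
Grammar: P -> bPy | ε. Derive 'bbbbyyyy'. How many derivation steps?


Derivation: P => bPy => bbPyy => bbbPyyy => bbbbPyyyy => bbbbyyyy
Steps: 5


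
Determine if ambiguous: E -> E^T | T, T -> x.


precedence layered via separate nonterminal T: deterministic
Unambiguous


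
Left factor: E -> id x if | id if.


Common prefix: 'id'
Factored: E -> id E', E' -> x if | if


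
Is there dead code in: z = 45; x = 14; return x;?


z is assigned but never read
Dead: 'z = 45'


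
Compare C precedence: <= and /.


'/' is multiplicative (level 10); '<=' is relational (level 7)
Higher level binds tighter
'/' has higher precedence than '<='


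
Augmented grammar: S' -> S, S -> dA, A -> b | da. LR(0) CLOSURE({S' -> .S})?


Start: S' -> .S
For each item with dot before a nonterminal B, add B -> .γ for every B-production
Closure: [S' -> .S, S -> .dA]


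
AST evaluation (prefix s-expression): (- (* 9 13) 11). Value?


Evaluate inner: (* 9 13) = 117
Evaluate root: (- 117 11) = 106
Result: 106


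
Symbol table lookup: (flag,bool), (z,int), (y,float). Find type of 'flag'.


Lookup 'flag' → type bool


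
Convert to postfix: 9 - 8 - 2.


Left to right (same or higher precedence on left)
Postfix: 9 8 - 2 -


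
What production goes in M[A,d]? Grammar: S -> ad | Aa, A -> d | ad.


For [A, d]: 'd' ∈ FIRST(d)
Entry: A -> d


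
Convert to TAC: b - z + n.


Break into single-operator statements:
t1 = b - z
t2 = t1 + n


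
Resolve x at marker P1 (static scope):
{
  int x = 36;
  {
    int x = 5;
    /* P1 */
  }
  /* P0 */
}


x declared in the same block as P1
x = 5


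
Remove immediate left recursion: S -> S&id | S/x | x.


Left-recursive alternatives: S&id, S/x; non-recursive: x
Introduce S': S -> xS', S' -> &idS' | /xS' | ε


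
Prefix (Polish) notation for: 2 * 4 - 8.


left-to-right (same/higher precedence on left): tree is (- (* 2 4) 8)
Prefix: - * 2 4 8


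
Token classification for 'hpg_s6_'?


Pattern: letter/underscore followed by alphanumerics, not a keyword
Type: IDENTIFIER


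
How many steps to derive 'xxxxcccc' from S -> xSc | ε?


Derivation: S => xSc => xxScc => xxxSccc => xxxxScccc => xxxxcccc
Steps: 5


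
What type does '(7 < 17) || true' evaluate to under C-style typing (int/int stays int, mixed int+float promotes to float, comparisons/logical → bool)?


Operand types: bool || bool
Rule: logical operators take bool operands and yield bool
Result type: bool


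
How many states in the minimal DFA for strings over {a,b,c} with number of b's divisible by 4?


Track (count of b) mod 4: states 0..3, accept at 0
Minimal DFA: 4 states


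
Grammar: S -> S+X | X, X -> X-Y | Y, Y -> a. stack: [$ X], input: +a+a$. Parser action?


lookahead ∉ {-} so X won't extend; reduce S -> X
Action: reduce (S -> X)


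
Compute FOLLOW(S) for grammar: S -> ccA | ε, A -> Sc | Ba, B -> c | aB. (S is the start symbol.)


$ ∈ FOLLOW(S). For each A -> αBβ: add FIRST(β)\{ε} to FOLLOW(B); if β nullable, add FOLLOW(A).
FOLLOW(S) = {$, c}


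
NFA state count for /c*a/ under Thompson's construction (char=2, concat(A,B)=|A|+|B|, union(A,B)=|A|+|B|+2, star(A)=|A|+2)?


Syntax tree has 2 char leaf(s), 0 union(s), 1 star(s)
chars contribute 2×2 = 4; each union adds +2; each star adds +2
Total: 4 + 0 + 2 = 6 states


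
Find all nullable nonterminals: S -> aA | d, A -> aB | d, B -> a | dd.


A nonterminal is nullable iff some alternative derives ε (directly, or every symbol in it is nullable)
Nullable: {}


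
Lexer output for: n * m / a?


Scan left to right, longest-match per lexeme
Tokens: ID(n), OP(*), ID(m), OP(/), ID(a)


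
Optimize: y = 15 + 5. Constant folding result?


15 + 5 = 20 at compile time
Optimized: y = 20


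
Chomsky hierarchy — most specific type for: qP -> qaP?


LHS has context (more than one symbol) and |LHS| ≤ |RHS|
Classification: Type 1 (Context-Sensitive)


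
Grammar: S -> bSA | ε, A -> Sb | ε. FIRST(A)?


Per alternative of A: FIRST(Sb) = {b}; FIRST(ε) = {ε}
FIRST(A) = {b, ε}


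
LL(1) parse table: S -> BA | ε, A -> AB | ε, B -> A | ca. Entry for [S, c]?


For [S, c]: 'c' ∈ FIRST(BA)
Entry: S -> BA


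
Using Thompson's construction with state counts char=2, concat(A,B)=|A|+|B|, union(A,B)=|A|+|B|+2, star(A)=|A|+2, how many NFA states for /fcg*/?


Syntax tree has 3 char leaf(s), 0 union(s), 1 star(s)
chars contribute 3×2 = 6; each union adds +2; each star adds +2
Total: 6 + 0 + 2 = 8 states


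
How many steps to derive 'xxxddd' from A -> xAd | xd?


Derivation: A => xAd => xxAdd => xxxddd
Steps: 3


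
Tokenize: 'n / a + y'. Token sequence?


Scan left to right, longest-match per lexeme
Tokens: ID(n), OP(/), ID(a), OP(+), ID(y)


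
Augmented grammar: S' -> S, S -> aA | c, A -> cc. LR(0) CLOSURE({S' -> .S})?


Start: S' -> .S
For each item with dot before a nonterminal B, add B -> .γ for every B-production
Closure: [S' -> .S, S -> .aA, S -> .c]


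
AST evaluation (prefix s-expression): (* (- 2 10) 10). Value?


Evaluate inner: (- 2 10) = -8
Evaluate root: (* -8 10) = -80
Result: -80


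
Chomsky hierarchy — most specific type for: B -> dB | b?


Right-linear: every RHS is a terminal or a terminal followed by one nonterminal
Classification: Type 3 (Regular)


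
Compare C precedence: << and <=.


'<<' is shift (level 8); '<=' is relational (level 7)
Higher level binds tighter
'<<' has higher precedence than '<='


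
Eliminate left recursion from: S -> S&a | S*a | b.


Left-recursive alternatives: S&a, S*a; non-recursive: b
Introduce S': S -> bS', S' -> &aS' | *aS' | ε


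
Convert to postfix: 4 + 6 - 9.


Left to right (same or higher precedence on left)
Postfix: 4 6 + 9 -


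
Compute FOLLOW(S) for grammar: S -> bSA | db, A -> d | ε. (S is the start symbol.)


$ ∈ FOLLOW(S). For each A -> αBβ: add FIRST(β)\{ε} to FOLLOW(B); if β nullable, add FOLLOW(A).
FOLLOW(S) = {$, d}


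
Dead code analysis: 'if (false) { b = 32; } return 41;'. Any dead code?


condition is constant false, so the whole block is unreachable
Dead: 'if (false) { b = 32; }'


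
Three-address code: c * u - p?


Break into single-operator statements:
t1 = c * u
t2 = t1 - p


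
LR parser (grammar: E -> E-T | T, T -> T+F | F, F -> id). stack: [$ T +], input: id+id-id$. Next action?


no handle; shift 'id'
Action: shift


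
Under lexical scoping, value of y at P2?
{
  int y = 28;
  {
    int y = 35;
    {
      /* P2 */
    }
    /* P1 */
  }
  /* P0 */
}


P2's block does not declare y; resolves to the enclosing declaration at depth 1
y = 35


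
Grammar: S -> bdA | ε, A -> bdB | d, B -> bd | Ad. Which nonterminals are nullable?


A nonterminal is nullable iff some alternative derives ε (directly, or every symbol in it is nullable)
Nullable: {S}


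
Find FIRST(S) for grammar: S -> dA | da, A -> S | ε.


Per alternative of S: FIRST(dA) = {d}; FIRST(da) = {d}
FIRST(S) = {d}


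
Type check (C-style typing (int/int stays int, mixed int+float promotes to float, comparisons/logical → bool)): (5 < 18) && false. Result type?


Operand types: bool && bool
Rule: logical operators take bool operands and yield bool
Result type: bool


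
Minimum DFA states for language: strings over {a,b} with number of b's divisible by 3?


Track (count of b) mod 3: states 0..2, accept at 0
Minimal DFA: 3 states


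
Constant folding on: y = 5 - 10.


5 - 10 = -5 at compile time
Optimized: y = -5


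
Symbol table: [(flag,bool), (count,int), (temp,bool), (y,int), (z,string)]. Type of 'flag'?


Lookup 'flag' → type bool


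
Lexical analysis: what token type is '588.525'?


Pattern: digits with a decimal point
Type: FLOAT_LITERAL


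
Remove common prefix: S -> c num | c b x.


Common prefix: 'c'
Factored: S -> c S', S' -> num | b x


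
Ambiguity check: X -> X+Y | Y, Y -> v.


precedence layered via separate nonterminal Y: deterministic
Unambiguous


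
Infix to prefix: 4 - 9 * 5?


'*' binds tighter: tree is (- 4 (* 9 5))
Prefix: - 4 * 9 5


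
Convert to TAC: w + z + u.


Break into single-operator statements:
t1 = w + z
t2 = t1 + u


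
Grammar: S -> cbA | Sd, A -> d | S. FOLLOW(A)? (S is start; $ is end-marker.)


$ ∈ FOLLOW(S). For each A -> αBβ: add FIRST(β)\{ε} to FOLLOW(B); if β nullable, add FOLLOW(A).
FOLLOW(A) = {$, d}


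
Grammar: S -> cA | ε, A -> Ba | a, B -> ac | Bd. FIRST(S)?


Per alternative of S: FIRST(cA) = {c}; FIRST(ε) = {ε}
FIRST(S) = {c, ε}


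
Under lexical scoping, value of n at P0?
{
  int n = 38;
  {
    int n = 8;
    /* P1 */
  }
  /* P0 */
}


n declared in the same block as P0
n = 38


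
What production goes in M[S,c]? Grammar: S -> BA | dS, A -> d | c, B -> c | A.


For [S, c]: 'c' ∈ FIRST(BA)
Entry: S -> BA


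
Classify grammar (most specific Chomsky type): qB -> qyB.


LHS has context (more than one symbol) and |LHS| ≤ |RHS|
Classification: Type 1 (Context-Sensitive)


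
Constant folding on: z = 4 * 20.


4 * 20 = 80 at compile time
Optimized: z = 80


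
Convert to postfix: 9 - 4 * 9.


* has higher precedence, evaluate 4*9 first
Postfix: 9 4 9 * -


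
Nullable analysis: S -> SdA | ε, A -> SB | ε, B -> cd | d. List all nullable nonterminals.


A nonterminal is nullable iff some alternative derives ε (directly, or every symbol in it is nullable)
Nullable: {A, S}


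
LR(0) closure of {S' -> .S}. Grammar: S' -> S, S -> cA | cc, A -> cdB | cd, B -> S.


Start: S' -> .S
For each item with dot before a nonterminal B, add B -> .γ for every B-production
Closure: [S' -> .S, S -> .cA, S -> .cc]


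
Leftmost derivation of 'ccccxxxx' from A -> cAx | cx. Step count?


Derivation: A => cAx => ccAxx => cccAxxx => ccccxxxx
Steps: 4


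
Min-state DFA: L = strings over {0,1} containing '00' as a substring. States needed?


KMP-style automaton: 2 progress states + 1 absorbing accept = 3
Minimal DFA: 3 states


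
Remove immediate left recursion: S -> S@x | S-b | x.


Left-recursive alternatives: S@x, S-b; non-recursive: x
Introduce S': S -> xS', S' -> @xS' | -bS' | ε


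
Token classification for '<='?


Pattern: operator symbol
Type: OPERATOR


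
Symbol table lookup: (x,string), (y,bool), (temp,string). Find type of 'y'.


Lookup 'y' → type bool


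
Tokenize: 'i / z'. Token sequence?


Scan left to right, longest-match per lexeme
Tokens: ID(i), OP(/), ID(z)


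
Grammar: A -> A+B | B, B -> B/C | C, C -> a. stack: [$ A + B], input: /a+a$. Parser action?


'/' can extend B; shift to build B -> B/C
Action: shift


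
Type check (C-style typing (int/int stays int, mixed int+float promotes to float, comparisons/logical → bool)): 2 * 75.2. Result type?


Operand types: int * float
Rule: mixed int/float promotes to float; int/int stays int
Result type: float


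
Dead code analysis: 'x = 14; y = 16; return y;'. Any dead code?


x is assigned but never read
Dead: 'x = 14'


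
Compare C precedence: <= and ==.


'<=' is relational (level 7); '==' is equality (level 6)
Higher level binds tighter
'<=' has higher precedence than '=='


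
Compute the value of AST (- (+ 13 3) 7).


Evaluate inner: (+ 13 3) = 16
Evaluate root: (- 16 7) = 9
Result: 9


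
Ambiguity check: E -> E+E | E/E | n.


'n+n/n' has two parse trees (no precedence encoded between + and /)
Ambiguous


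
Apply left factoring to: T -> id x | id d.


Common prefix: 'id'
Factored: T -> id T', T' -> x | d


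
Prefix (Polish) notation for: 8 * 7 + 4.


left-to-right (same/higher precedence on left): tree is (+ (* 8 7) 4)
Prefix: + * 8 7 4


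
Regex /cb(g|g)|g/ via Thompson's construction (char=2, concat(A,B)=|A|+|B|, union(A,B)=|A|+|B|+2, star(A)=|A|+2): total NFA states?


Syntax tree has 5 char leaf(s), 2 union(s), 0 star(s)
chars contribute 5×2 = 10; each union adds +2; each star adds +2
Total: 10 + 4 + 0 = 14 states


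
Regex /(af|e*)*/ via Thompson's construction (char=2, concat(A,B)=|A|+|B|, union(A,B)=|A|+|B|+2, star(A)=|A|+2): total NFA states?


Syntax tree has 3 char leaf(s), 1 union(s), 2 star(s)
chars contribute 3×2 = 6; each union adds +2; each star adds +2
Total: 6 + 2 + 4 = 12 states


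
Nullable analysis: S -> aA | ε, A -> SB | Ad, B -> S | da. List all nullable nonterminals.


A nonterminal is nullable iff some alternative derives ε (directly, or every symbol in it is nullable)
Nullable: {A, B, S}


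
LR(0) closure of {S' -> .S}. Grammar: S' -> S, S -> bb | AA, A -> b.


Start: S' -> .S
For each item with dot before a nonterminal B, add B -> .γ for every B-production
Closure: [S' -> .S, S -> .bb, S -> .AA, A -> .b]


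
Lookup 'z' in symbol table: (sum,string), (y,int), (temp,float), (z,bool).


Lookup 'z' → type bool


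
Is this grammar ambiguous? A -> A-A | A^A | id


'id-id^id' has two parse trees (no precedence encoded between - and ^)
Ambiguous


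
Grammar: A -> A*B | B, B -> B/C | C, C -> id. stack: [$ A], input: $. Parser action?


start symbol A on stack, input exhausted
Action: accept


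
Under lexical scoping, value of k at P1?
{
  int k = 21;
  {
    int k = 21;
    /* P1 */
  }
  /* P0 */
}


k declared in the same block as P1
k = 21


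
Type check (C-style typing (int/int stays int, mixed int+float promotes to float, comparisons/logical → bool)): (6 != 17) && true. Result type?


Operand types: bool && bool
Rule: logical operators take bool operands and yield bool
Result type: bool


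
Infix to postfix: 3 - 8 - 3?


Left to right (same or higher precedence on left)
Postfix: 3 8 - 3 -


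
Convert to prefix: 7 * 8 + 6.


left-to-right (same/higher precedence on left): tree is (+ (* 7 8) 6)
Prefix: + * 7 8 6


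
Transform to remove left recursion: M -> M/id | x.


Left-recursive alternatives: M/id; non-recursive: x
Introduce M': M -> xM', M' -> /idM' | ε


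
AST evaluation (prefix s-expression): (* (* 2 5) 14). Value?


Evaluate inner: (* 2 5) = 10
Evaluate root: (* 10 14) = 140
Result: 140


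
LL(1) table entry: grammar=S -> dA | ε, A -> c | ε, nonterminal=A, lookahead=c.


For [A, c]: 'c' ∈ FIRST(c)
Entry: A -> c


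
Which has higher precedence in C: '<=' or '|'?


'<=' is relational (level 7); '|' is bitwise OR (level 3)
Higher level binds tighter
'<=' has higher precedence than '|'


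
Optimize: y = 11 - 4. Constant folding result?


11 - 4 = 7 at compile time
Optimized: y = 7


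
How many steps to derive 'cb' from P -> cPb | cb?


Derivation: P => cb
Steps: 1


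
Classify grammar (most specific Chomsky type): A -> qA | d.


Right-linear: every RHS is a terminal or a terminal followed by one nonterminal
Classification: Type 3 (Regular)


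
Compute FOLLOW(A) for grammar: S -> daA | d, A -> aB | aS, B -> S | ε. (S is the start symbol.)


$ ∈ FOLLOW(S). For each A -> αBβ: add FIRST(β)\{ε} to FOLLOW(B); if β nullable, add FOLLOW(A).
FOLLOW(A) = {$}


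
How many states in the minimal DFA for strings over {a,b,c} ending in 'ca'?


Track the longest suffix of input matching a prefix of 'ca': 3 classes (prefixes of length 0..2)
Minimal DFA: 3 states


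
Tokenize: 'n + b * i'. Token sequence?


Scan left to right, longest-match per lexeme
Tokens: ID(n), OP(+), ID(b), OP(*), ID(i)


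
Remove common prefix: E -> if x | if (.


Common prefix: 'if'
Factored: E -> if E', E' -> x | (


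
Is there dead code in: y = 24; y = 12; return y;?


first assignment to y is overwritten before any read
Dead: 'y = 24'


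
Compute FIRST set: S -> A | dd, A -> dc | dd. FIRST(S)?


Per alternative of S: FIRST(A) = {d}; FIRST(dd) = {d}
FIRST(S) = {d}


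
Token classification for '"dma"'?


Pattern: double-quoted sequence
Type: STRING_LITERAL


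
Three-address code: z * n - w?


Break into single-operator statements:
t1 = z * n
t2 = t1 - w


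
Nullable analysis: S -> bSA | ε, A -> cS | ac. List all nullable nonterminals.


A nonterminal is nullable iff some alternative derives ε (directly, or every symbol in it is nullable)
Nullable: {S}


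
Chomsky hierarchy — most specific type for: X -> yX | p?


Right-linear: every RHS is a terminal or a terminal followed by one nonterminal
Classification: Type 3 (Regular)


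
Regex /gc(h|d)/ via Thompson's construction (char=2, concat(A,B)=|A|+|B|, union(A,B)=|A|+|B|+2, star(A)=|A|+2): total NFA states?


Syntax tree has 4 char leaf(s), 1 union(s), 0 star(s)
chars contribute 4×2 = 8; each union adds +2; each star adds +2
Total: 8 + 2 + 0 = 10 states


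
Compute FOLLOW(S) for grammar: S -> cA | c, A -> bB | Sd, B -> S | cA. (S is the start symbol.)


$ ∈ FOLLOW(S). For each A -> αBβ: add FIRST(β)\{ε} to FOLLOW(B); if β nullable, add FOLLOW(A).
FOLLOW(S) = {$, d}


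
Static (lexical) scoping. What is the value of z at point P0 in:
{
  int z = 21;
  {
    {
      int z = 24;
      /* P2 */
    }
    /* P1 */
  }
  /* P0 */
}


z declared in the same block as P0
z = 21


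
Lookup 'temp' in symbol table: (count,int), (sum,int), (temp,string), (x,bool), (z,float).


Lookup 'temp' → type string


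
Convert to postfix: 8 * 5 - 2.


Left to right (same or higher precedence on left)
Postfix: 8 5 * 2 -


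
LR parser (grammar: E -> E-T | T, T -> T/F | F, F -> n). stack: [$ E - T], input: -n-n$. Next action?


handle 'E-T' on top; lookahead ∈ FOLLOW(E) = {-, $}
Action: reduce (E -> E-T)


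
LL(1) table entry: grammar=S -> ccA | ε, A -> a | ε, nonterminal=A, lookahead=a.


For [A, a]: 'a' ∈ FIRST(a)
Entry: A -> a


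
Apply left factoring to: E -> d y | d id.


Common prefix: 'd'
Factored: E -> d E', E' -> y | id


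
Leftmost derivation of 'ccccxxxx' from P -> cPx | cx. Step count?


Derivation: P => cPx => ccPxx => cccPxxx => ccccxxxx
Steps: 4


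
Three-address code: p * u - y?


Break into single-operator statements:
t1 = p * u
t2 = t1 - y


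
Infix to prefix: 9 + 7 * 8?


'*' binds tighter: tree is (+ 9 (* 7 8))
Prefix: + 9 * 7 8


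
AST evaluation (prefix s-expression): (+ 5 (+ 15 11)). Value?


Evaluate inner: (+ 15 11) = 26
Evaluate root: (+ 5 26) = 31
Result: 31


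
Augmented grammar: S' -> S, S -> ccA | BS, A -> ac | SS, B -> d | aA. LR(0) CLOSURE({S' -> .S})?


Start: S' -> .S
For each item with dot before a nonterminal B, add B -> .γ for every B-production
Closure: [S' -> .S, S -> .ccA, S -> .BS, B -> .d, B -> .aA]


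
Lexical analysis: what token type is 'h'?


Pattern: letter/underscore followed by alphanumerics, not a keyword
Type: IDENTIFIER


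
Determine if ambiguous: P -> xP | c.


right-linear, alternatives start with distinct terminals 'x' vs 'c': unique leftmost derivation
Unambiguous


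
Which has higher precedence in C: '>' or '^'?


'>' is relational (level 7); '^' is bitwise XOR (level 4)
Higher level binds tighter
'>' has higher precedence than '^'


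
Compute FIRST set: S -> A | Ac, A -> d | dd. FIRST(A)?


Per alternative of A: FIRST(d) = {d}; FIRST(dd) = {d}
FIRST(A) = {d}


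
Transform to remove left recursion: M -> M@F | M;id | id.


Left-recursive alternatives: M@F, M;id; non-recursive: id
Introduce M': M -> idM', M' -> @FM' | ;idM' | ε


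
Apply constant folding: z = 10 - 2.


10 - 2 = 8 at compile time
Optimized: z = 8


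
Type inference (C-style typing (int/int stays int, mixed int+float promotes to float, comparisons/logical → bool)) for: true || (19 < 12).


Operand types: bool || bool
Rule: logical operators take bool operands and yield bool
Result type: bool


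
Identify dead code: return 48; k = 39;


statement follows a return and is unreachable
Dead: 'k = 39'


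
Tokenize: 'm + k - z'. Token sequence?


Scan left to right, longest-match per lexeme
Tokens: ID(m), OP(+), ID(k), OP(-), ID(z)


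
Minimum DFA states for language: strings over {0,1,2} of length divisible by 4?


Track length mod 4: states 0..3, accept at 0
Minimal DFA: 4 states


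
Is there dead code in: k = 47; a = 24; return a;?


k is assigned but never read
Dead: 'k = 47'


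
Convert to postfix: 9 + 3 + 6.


Left to right (same or higher precedence on left)
Postfix: 9 3 + 6 +


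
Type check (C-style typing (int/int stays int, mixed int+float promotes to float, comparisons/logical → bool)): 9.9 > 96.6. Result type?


Operand types: float > float
Rule: comparison yields bool
Result type: bool


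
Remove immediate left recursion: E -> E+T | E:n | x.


Left-recursive alternatives: E+T, E:n; non-recursive: x
Introduce E': E -> xE', E' -> +TE' | :nE' | ε


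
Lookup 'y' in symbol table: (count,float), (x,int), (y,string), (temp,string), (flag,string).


Lookup 'y' → type string


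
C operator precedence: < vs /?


'/' is multiplicative (level 10); '<' is relational (level 7)
Higher level binds tighter
'/' has higher precedence than '<'


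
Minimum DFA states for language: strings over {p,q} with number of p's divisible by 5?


Track (count of p) mod 5: states 0..4, accept at 0
Minimal DFA: 5 states


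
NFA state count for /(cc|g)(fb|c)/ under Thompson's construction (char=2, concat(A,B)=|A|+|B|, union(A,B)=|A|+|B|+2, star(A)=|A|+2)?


Syntax tree has 6 char leaf(s), 2 union(s), 0 star(s)
chars contribute 6×2 = 12; each union adds +2; each star adds +2
Total: 12 + 4 + 0 = 16 states


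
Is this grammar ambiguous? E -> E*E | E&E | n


'n*n&n' has two parse trees (no precedence encoded between * and &)
Ambiguous


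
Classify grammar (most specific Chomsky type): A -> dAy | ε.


Single nonterminal LHS, but d^n y^n is not regular
Classification: Type 2 (Context-Free)


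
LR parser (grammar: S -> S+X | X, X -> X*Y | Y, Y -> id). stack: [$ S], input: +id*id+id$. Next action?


shift '+' to continue S -> S+X
Action: shift


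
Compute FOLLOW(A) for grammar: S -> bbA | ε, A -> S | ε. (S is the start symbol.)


$ ∈ FOLLOW(S). For each A -> αBβ: add FIRST(β)\{ε} to FOLLOW(B); if β nullable, add FOLLOW(A).
FOLLOW(A) = {$}


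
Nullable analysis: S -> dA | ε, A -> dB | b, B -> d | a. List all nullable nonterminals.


A nonterminal is nullable iff some alternative derives ε (directly, or every symbol in it is nullable)
Nullable: {S}


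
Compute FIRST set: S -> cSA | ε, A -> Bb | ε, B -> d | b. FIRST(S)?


Per alternative of S: FIRST(cSA) = {c}; FIRST(ε) = {ε}
FIRST(S) = {c, ε}


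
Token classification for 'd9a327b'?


Pattern: letter/underscore followed by alphanumerics, not a keyword
Type: IDENTIFIER


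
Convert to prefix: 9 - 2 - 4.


left-to-right (same/higher precedence on left): tree is (- (- 9 2) 4)
Prefix: - - 9 2 4


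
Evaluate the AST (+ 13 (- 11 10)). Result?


Evaluate inner: (- 11 10) = 1
Evaluate root: (+ 13 1) = 14
Result: 14


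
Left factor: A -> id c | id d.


Common prefix: 'id'
Factored: A -> id A', A' -> c | d


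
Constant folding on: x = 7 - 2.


7 - 2 = 5 at compile time
Optimized: x = 5


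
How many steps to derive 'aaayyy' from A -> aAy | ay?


Derivation: A => aAy => aaAyy => aaayyy
Steps: 3


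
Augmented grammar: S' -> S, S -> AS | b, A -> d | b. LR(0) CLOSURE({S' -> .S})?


Start: S' -> .S
For each item with dot before a nonterminal B, add B -> .γ for every B-production
Closure: [S' -> .S, S -> .AS, S -> .b, A -> .d, A -> .b]


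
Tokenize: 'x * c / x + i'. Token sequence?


Scan left to right, longest-match per lexeme
Tokens: ID(x), OP(*), ID(c), OP(/), ID(x), OP(+), ID(i)


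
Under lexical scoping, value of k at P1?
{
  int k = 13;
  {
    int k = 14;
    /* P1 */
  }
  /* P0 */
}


k declared in the same block as P1
k = 14


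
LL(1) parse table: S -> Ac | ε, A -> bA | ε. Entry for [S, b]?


For [S, b]: 'b' ∈ FIRST(Ac)
Entry: S -> Ac


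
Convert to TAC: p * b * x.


Break into single-operator statements:
t1 = p * b
t2 = t1 * x


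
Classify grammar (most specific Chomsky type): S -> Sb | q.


Left-linear: every RHS is a terminal or one nonterminal followed by a terminal
Classification: Type 3 (Regular)


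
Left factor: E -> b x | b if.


Common prefix: 'b'
Factored: E -> b E', E' -> x | if


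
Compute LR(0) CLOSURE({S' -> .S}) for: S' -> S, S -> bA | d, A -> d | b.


Start: S' -> .S
For each item with dot before a nonterminal B, add B -> .γ for every B-production
Closure: [S' -> .S, S -> .bA, S -> .d]


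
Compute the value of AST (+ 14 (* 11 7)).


Evaluate inner: (* 11 7) = 77
Evaluate root: (+ 14 77) = 91
Result: 91


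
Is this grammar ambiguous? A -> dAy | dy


balanced d^n…y^n: each string has a unique parse
Unambiguous


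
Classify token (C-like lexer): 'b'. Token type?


Pattern: letter/underscore followed by alphanumerics, not a keyword
Type: IDENTIFIER


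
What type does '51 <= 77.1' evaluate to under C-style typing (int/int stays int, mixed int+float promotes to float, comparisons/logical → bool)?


Operand types: int <= float
Rule: comparison yields bool
Result type: bool


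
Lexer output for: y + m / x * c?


Scan left to right, longest-match per lexeme
Tokens: ID(y), OP(+), ID(m), OP(/), ID(x), OP(*), ID(c)


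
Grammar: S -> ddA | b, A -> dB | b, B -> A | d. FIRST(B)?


Per alternative of B: FIRST(A) = {b, d}; FIRST(d) = {d}
FIRST(B) = {b, d}


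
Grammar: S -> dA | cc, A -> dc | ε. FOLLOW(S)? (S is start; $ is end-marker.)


$ ∈ FOLLOW(S). For each A -> αBβ: add FIRST(β)\{ε} to FOLLOW(B); if β nullable, add FOLLOW(A).
FOLLOW(S) = {$}


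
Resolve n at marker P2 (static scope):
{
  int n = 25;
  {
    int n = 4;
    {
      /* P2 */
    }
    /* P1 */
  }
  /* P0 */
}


P2's block does not declare n; resolves to the enclosing declaration at depth 1
n = 4


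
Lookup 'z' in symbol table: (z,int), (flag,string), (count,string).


Lookup 'z' → type int


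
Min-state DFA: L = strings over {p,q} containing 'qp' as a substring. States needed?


KMP-style automaton: 2 progress states + 1 absorbing accept = 3
Minimal DFA: 3 states


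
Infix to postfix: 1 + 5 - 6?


Left to right (same or higher precedence on left)
Postfix: 1 5 + 6 -


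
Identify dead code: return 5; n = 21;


statement follows a return and is unreachable
Dead: 'n = 21'


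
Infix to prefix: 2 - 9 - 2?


left-to-right (same/higher precedence on left): tree is (- (- 2 9) 2)
Prefix: - - 2 9 2


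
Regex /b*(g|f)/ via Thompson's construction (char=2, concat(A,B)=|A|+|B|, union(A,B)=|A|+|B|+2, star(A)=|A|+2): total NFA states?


Syntax tree has 3 char leaf(s), 1 union(s), 1 star(s)
chars contribute 3×2 = 6; each union adds +2; each star adds +2
Total: 6 + 2 + 2 = 10 states


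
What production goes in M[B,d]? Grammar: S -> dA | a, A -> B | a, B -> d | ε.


For [B, d]: 'd' ∈ FIRST(d)
Entry: B -> d


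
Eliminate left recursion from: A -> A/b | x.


Left-recursive alternatives: A/b; non-recursive: x
Introduce A': A -> xA', A' -> /bA' | ε


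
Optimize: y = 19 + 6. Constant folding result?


19 + 6 = 25 at compile time
Optimized: y = 25


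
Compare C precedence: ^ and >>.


'>>' is shift (level 8); '^' is bitwise XOR (level 4)
Higher level binds tighter
'>>' has higher precedence than '^'


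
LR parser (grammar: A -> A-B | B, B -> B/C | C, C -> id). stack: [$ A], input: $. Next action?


start symbol A on stack, input exhausted
Action: accept


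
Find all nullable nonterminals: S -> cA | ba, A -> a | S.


A nonterminal is nullable iff some alternative derives ε (directly, or every symbol in it is nullable)
Nullable: {}


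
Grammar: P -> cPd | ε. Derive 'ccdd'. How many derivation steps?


Derivation: P => cPd => ccPdd => ccdd
Steps: 3


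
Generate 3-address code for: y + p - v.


Break into single-operator statements:
t1 = y + p
t2 = t1 - v


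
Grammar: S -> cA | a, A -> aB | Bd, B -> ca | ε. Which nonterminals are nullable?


A nonterminal is nullable iff some alternative derives ε (directly, or every symbol in it is nullable)
Nullable: {B}


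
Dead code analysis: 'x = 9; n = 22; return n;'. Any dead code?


x is assigned but never read
Dead: 'x = 9'


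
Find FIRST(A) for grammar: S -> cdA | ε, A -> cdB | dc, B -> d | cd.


Per alternative of A: FIRST(cdB) = {c}; FIRST(dc) = {d}
FIRST(A) = {c, d}


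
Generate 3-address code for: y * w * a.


Break into single-operator statements:
t1 = y * w
t2 = t1 * a


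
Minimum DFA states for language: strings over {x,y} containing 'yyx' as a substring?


KMP-style automaton: 3 progress states + 1 absorbing accept = 4
Minimal DFA: 4 states


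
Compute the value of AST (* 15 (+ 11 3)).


Evaluate inner: (+ 11 3) = 14
Evaluate root: (* 15 14) = 210
Result: 210


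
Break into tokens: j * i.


Scan left to right, longest-match per lexeme
Tokens: ID(j), OP(*), ID(i)


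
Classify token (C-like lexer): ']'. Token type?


Pattern: delimiter/punctuation
Type: PUNCTUATION


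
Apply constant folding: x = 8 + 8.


8 + 8 = 16 at compile time
Optimized: x = 16


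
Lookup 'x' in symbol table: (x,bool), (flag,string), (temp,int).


Lookup 'x' → type bool


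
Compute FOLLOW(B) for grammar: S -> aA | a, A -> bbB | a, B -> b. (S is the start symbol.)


$ ∈ FOLLOW(S). For each A -> αBβ: add FIRST(β)\{ε} to FOLLOW(B); if β nullable, add FOLLOW(A).
FOLLOW(B) = {$}


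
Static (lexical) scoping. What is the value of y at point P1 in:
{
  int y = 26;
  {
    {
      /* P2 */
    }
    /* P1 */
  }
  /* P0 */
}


P1's block does not declare y; resolves to the enclosing declaration at depth 0
y = 26


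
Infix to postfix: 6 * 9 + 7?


Left to right (same or higher precedence on left)
Postfix: 6 9 * 7 +


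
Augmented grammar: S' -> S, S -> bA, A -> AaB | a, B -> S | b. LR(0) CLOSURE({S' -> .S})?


Start: S' -> .S
For each item with dot before a nonterminal B, add B -> .γ for every B-production
Closure: [S' -> .S, S -> .bA]


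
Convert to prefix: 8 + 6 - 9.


left-to-right (same/higher precedence on left): tree is (- (+ 8 6) 9)
Prefix: - + 8 6 9


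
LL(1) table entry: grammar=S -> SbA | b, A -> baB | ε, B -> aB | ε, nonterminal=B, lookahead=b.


For [B, b]: ε is nullable and 'b' ∈ FOLLOW(B)
Entry: B -> ε


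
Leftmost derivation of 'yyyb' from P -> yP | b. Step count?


Derivation: P => yP => yyP => yyyP => yyyb
Steps: 4


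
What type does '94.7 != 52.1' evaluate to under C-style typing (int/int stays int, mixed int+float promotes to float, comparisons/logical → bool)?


Operand types: float != float
Rule: comparison yields bool
Result type: bool


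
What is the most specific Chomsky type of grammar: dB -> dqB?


LHS has context (more than one symbol) and |LHS| ≤ |RHS|
Classification: Type 1 (Context-Sensitive)


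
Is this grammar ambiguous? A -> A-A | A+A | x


'x-x+x' has two parse trees (no precedence encoded between - and +)
Ambiguous


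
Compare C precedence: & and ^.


'&' is bitwise AND (level 5); '^' is bitwise XOR (level 4)
Higher level binds tighter
'&' has higher precedence than '^'


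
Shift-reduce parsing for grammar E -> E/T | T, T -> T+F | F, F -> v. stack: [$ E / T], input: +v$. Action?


'+' can extend T; shift to build T -> T+F
Action: shift
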